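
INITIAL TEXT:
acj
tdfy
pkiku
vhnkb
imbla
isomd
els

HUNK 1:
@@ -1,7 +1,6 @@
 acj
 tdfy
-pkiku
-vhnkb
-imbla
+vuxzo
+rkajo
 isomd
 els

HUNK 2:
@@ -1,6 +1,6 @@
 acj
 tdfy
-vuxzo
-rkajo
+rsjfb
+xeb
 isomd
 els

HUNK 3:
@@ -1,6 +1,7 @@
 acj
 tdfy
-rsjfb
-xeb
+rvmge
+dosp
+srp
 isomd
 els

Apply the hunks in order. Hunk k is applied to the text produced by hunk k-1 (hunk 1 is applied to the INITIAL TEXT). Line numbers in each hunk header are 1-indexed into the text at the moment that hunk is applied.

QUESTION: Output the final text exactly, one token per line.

Answer: acj
tdfy
rvmge
dosp
srp
isomd
els

Derivation:
Hunk 1: at line 1 remove [pkiku,vhnkb,imbla] add [vuxzo,rkajo] -> 6 lines: acj tdfy vuxzo rkajo isomd els
Hunk 2: at line 1 remove [vuxzo,rkajo] add [rsjfb,xeb] -> 6 lines: acj tdfy rsjfb xeb isomd els
Hunk 3: at line 1 remove [rsjfb,xeb] add [rvmge,dosp,srp] -> 7 lines: acj tdfy rvmge dosp srp isomd els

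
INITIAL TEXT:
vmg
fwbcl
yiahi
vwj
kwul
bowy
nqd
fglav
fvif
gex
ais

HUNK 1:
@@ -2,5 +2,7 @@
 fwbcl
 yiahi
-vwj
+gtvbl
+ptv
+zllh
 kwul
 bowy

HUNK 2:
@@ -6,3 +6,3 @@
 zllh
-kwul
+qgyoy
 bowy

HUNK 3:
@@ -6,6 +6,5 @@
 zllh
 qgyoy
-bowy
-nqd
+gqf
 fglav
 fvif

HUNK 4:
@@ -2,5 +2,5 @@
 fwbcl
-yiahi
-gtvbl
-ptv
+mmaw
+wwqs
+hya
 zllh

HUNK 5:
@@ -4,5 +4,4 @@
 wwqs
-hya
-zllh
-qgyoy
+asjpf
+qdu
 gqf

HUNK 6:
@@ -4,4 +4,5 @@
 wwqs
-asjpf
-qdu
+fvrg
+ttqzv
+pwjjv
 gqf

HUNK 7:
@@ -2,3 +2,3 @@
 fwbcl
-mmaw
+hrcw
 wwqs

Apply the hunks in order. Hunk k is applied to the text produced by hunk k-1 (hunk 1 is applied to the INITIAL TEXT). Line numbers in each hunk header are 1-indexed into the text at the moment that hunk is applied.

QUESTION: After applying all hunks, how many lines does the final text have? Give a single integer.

Answer: 12

Derivation:
Hunk 1: at line 2 remove [vwj] add [gtvbl,ptv,zllh] -> 13 lines: vmg fwbcl yiahi gtvbl ptv zllh kwul bowy nqd fglav fvif gex ais
Hunk 2: at line 6 remove [kwul] add [qgyoy] -> 13 lines: vmg fwbcl yiahi gtvbl ptv zllh qgyoy bowy nqd fglav fvif gex ais
Hunk 3: at line 6 remove [bowy,nqd] add [gqf] -> 12 lines: vmg fwbcl yiahi gtvbl ptv zllh qgyoy gqf fglav fvif gex ais
Hunk 4: at line 2 remove [yiahi,gtvbl,ptv] add [mmaw,wwqs,hya] -> 12 lines: vmg fwbcl mmaw wwqs hya zllh qgyoy gqf fglav fvif gex ais
Hunk 5: at line 4 remove [hya,zllh,qgyoy] add [asjpf,qdu] -> 11 lines: vmg fwbcl mmaw wwqs asjpf qdu gqf fglav fvif gex ais
Hunk 6: at line 4 remove [asjpf,qdu] add [fvrg,ttqzv,pwjjv] -> 12 lines: vmg fwbcl mmaw wwqs fvrg ttqzv pwjjv gqf fglav fvif gex ais
Hunk 7: at line 2 remove [mmaw] add [hrcw] -> 12 lines: vmg fwbcl hrcw wwqs fvrg ttqzv pwjjv gqf fglav fvif gex ais
Final line count: 12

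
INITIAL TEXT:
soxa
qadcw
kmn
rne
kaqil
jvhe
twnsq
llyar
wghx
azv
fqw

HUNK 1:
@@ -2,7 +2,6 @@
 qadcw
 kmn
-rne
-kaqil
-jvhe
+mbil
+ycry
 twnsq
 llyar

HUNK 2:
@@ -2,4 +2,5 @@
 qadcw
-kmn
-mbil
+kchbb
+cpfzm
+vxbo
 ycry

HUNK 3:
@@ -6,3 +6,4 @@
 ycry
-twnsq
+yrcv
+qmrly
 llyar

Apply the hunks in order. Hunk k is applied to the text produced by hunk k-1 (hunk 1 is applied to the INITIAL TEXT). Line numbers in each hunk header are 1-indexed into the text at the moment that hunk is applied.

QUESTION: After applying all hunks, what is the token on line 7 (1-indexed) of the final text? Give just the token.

Hunk 1: at line 2 remove [rne,kaqil,jvhe] add [mbil,ycry] -> 10 lines: soxa qadcw kmn mbil ycry twnsq llyar wghx azv fqw
Hunk 2: at line 2 remove [kmn,mbil] add [kchbb,cpfzm,vxbo] -> 11 lines: soxa qadcw kchbb cpfzm vxbo ycry twnsq llyar wghx azv fqw
Hunk 3: at line 6 remove [twnsq] add [yrcv,qmrly] -> 12 lines: soxa qadcw kchbb cpfzm vxbo ycry yrcv qmrly llyar wghx azv fqw
Final line 7: yrcv

Answer: yrcv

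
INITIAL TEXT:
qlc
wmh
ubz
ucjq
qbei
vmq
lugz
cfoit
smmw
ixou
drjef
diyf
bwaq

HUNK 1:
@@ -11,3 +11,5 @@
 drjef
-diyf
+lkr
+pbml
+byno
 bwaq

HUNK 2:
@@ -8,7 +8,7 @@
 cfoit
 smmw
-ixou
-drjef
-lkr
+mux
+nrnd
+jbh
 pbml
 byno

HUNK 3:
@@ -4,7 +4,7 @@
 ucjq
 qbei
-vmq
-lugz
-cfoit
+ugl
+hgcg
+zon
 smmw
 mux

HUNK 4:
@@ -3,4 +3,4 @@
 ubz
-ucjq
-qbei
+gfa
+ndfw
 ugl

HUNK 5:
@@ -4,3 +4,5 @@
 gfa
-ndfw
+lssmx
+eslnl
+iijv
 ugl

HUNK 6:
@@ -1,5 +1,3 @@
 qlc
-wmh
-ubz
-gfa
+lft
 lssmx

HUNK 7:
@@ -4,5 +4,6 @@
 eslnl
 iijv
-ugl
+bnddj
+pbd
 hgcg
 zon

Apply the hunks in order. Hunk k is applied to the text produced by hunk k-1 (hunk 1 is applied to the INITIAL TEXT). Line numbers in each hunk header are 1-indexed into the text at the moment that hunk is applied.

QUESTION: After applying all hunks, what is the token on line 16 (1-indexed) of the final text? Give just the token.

Hunk 1: at line 11 remove [diyf] add [lkr,pbml,byno] -> 15 lines: qlc wmh ubz ucjq qbei vmq lugz cfoit smmw ixou drjef lkr pbml byno bwaq
Hunk 2: at line 8 remove [ixou,drjef,lkr] add [mux,nrnd,jbh] -> 15 lines: qlc wmh ubz ucjq qbei vmq lugz cfoit smmw mux nrnd jbh pbml byno bwaq
Hunk 3: at line 4 remove [vmq,lugz,cfoit] add [ugl,hgcg,zon] -> 15 lines: qlc wmh ubz ucjq qbei ugl hgcg zon smmw mux nrnd jbh pbml byno bwaq
Hunk 4: at line 3 remove [ucjq,qbei] add [gfa,ndfw] -> 15 lines: qlc wmh ubz gfa ndfw ugl hgcg zon smmw mux nrnd jbh pbml byno bwaq
Hunk 5: at line 4 remove [ndfw] add [lssmx,eslnl,iijv] -> 17 lines: qlc wmh ubz gfa lssmx eslnl iijv ugl hgcg zon smmw mux nrnd jbh pbml byno bwaq
Hunk 6: at line 1 remove [wmh,ubz,gfa] add [lft] -> 15 lines: qlc lft lssmx eslnl iijv ugl hgcg zon smmw mux nrnd jbh pbml byno bwaq
Hunk 7: at line 4 remove [ugl] add [bnddj,pbd] -> 16 lines: qlc lft lssmx eslnl iijv bnddj pbd hgcg zon smmw mux nrnd jbh pbml byno bwaq
Final line 16: bwaq

Answer: bwaq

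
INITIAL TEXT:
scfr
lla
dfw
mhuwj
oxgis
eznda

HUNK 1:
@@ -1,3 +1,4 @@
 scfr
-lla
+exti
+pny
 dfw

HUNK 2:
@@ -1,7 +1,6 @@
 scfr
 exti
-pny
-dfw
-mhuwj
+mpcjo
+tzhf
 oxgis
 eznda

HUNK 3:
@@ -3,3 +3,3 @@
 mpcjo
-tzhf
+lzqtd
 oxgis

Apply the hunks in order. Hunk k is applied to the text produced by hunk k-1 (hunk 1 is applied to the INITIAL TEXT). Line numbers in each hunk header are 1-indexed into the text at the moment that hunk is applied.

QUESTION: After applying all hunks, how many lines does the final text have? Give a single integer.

Hunk 1: at line 1 remove [lla] add [exti,pny] -> 7 lines: scfr exti pny dfw mhuwj oxgis eznda
Hunk 2: at line 1 remove [pny,dfw,mhuwj] add [mpcjo,tzhf] -> 6 lines: scfr exti mpcjo tzhf oxgis eznda
Hunk 3: at line 3 remove [tzhf] add [lzqtd] -> 6 lines: scfr exti mpcjo lzqtd oxgis eznda
Final line count: 6

Answer: 6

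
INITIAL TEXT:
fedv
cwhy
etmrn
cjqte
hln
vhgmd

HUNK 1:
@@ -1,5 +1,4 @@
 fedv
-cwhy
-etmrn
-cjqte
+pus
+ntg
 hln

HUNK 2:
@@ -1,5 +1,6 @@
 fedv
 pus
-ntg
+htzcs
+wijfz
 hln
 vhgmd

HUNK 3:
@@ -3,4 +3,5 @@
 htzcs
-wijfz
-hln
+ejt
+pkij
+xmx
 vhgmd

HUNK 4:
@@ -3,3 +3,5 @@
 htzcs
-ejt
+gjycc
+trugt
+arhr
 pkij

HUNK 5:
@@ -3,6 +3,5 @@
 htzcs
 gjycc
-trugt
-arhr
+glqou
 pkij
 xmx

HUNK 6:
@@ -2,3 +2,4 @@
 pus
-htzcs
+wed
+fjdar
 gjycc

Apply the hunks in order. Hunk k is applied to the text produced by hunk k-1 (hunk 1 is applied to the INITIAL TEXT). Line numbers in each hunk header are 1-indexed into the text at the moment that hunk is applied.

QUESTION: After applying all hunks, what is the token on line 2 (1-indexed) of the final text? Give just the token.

Answer: pus

Derivation:
Hunk 1: at line 1 remove [cwhy,etmrn,cjqte] add [pus,ntg] -> 5 lines: fedv pus ntg hln vhgmd
Hunk 2: at line 1 remove [ntg] add [htzcs,wijfz] -> 6 lines: fedv pus htzcs wijfz hln vhgmd
Hunk 3: at line 3 remove [wijfz,hln] add [ejt,pkij,xmx] -> 7 lines: fedv pus htzcs ejt pkij xmx vhgmd
Hunk 4: at line 3 remove [ejt] add [gjycc,trugt,arhr] -> 9 lines: fedv pus htzcs gjycc trugt arhr pkij xmx vhgmd
Hunk 5: at line 3 remove [trugt,arhr] add [glqou] -> 8 lines: fedv pus htzcs gjycc glqou pkij xmx vhgmd
Hunk 6: at line 2 remove [htzcs] add [wed,fjdar] -> 9 lines: fedv pus wed fjdar gjycc glqou pkij xmx vhgmd
Final line 2: pus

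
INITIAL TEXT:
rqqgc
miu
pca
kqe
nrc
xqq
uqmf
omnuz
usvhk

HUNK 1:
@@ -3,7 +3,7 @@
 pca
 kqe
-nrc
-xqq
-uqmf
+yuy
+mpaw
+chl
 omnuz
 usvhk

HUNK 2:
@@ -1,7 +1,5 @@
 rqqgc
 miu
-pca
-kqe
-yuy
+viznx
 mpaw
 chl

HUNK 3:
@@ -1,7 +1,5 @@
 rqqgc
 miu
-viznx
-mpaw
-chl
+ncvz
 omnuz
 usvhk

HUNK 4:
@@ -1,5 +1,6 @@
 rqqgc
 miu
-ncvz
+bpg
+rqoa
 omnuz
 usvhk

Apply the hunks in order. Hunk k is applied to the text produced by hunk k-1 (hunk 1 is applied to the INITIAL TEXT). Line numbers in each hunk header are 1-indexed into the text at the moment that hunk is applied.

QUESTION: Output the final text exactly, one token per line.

Answer: rqqgc
miu
bpg
rqoa
omnuz
usvhk

Derivation:
Hunk 1: at line 3 remove [nrc,xqq,uqmf] add [yuy,mpaw,chl] -> 9 lines: rqqgc miu pca kqe yuy mpaw chl omnuz usvhk
Hunk 2: at line 1 remove [pca,kqe,yuy] add [viznx] -> 7 lines: rqqgc miu viznx mpaw chl omnuz usvhk
Hunk 3: at line 1 remove [viznx,mpaw,chl] add [ncvz] -> 5 lines: rqqgc miu ncvz omnuz usvhk
Hunk 4: at line 1 remove [ncvz] add [bpg,rqoa] -> 6 lines: rqqgc miu bpg rqoa omnuz usvhk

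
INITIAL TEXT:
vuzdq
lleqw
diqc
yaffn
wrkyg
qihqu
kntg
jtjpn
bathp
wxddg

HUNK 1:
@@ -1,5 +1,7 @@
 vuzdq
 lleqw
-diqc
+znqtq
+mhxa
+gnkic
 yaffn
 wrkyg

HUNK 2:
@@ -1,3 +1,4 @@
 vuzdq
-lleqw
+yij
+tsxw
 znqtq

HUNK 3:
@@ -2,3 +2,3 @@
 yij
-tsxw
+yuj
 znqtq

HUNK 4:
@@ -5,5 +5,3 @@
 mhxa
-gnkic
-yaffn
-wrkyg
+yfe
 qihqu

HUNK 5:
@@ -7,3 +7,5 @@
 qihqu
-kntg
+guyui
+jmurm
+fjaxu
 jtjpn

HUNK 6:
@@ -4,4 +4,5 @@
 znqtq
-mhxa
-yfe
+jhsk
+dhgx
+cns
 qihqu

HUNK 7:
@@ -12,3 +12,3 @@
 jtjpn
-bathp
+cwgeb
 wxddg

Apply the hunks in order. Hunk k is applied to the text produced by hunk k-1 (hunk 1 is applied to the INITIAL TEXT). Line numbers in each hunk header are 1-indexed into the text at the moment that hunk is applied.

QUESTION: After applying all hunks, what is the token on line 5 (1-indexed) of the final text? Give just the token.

Hunk 1: at line 1 remove [diqc] add [znqtq,mhxa,gnkic] -> 12 lines: vuzdq lleqw znqtq mhxa gnkic yaffn wrkyg qihqu kntg jtjpn bathp wxddg
Hunk 2: at line 1 remove [lleqw] add [yij,tsxw] -> 13 lines: vuzdq yij tsxw znqtq mhxa gnkic yaffn wrkyg qihqu kntg jtjpn bathp wxddg
Hunk 3: at line 2 remove [tsxw] add [yuj] -> 13 lines: vuzdq yij yuj znqtq mhxa gnkic yaffn wrkyg qihqu kntg jtjpn bathp wxddg
Hunk 4: at line 5 remove [gnkic,yaffn,wrkyg] add [yfe] -> 11 lines: vuzdq yij yuj znqtq mhxa yfe qihqu kntg jtjpn bathp wxddg
Hunk 5: at line 7 remove [kntg] add [guyui,jmurm,fjaxu] -> 13 lines: vuzdq yij yuj znqtq mhxa yfe qihqu guyui jmurm fjaxu jtjpn bathp wxddg
Hunk 6: at line 4 remove [mhxa,yfe] add [jhsk,dhgx,cns] -> 14 lines: vuzdq yij yuj znqtq jhsk dhgx cns qihqu guyui jmurm fjaxu jtjpn bathp wxddg
Hunk 7: at line 12 remove [bathp] add [cwgeb] -> 14 lines: vuzdq yij yuj znqtq jhsk dhgx cns qihqu guyui jmurm fjaxu jtjpn cwgeb wxddg
Final line 5: jhsk

Answer: jhsk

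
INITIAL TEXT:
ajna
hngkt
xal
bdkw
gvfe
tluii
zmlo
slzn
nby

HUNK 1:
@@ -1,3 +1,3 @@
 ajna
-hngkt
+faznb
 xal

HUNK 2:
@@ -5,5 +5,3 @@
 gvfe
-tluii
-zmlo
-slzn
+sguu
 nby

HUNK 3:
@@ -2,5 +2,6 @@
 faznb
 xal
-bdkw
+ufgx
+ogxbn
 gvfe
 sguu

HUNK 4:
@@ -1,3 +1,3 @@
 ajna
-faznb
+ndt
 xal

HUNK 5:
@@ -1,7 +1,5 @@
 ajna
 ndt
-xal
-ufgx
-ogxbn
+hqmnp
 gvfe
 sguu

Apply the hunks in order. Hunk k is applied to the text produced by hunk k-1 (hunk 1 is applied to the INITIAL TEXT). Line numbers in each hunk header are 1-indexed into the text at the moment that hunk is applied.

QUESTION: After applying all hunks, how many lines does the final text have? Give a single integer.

Hunk 1: at line 1 remove [hngkt] add [faznb] -> 9 lines: ajna faznb xal bdkw gvfe tluii zmlo slzn nby
Hunk 2: at line 5 remove [tluii,zmlo,slzn] add [sguu] -> 7 lines: ajna faznb xal bdkw gvfe sguu nby
Hunk 3: at line 2 remove [bdkw] add [ufgx,ogxbn] -> 8 lines: ajna faznb xal ufgx ogxbn gvfe sguu nby
Hunk 4: at line 1 remove [faznb] add [ndt] -> 8 lines: ajna ndt xal ufgx ogxbn gvfe sguu nby
Hunk 5: at line 1 remove [xal,ufgx,ogxbn] add [hqmnp] -> 6 lines: ajna ndt hqmnp gvfe sguu nby
Final line count: 6

Answer: 6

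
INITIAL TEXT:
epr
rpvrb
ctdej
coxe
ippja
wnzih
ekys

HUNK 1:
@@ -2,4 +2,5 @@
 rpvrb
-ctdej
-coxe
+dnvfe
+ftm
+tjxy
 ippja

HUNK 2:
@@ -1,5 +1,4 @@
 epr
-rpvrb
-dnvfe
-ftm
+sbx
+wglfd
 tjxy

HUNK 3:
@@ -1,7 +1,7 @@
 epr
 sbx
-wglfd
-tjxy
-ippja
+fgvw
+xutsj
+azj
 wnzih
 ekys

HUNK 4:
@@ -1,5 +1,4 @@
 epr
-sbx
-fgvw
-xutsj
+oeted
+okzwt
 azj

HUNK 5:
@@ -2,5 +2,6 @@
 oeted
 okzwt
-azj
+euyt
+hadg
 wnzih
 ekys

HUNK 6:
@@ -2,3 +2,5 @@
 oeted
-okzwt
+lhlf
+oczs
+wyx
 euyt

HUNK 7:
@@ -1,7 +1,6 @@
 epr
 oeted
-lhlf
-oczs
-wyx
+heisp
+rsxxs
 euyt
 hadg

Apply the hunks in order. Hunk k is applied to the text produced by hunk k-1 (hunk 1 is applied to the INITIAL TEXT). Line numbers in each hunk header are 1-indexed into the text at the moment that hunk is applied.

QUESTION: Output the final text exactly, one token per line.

Hunk 1: at line 2 remove [ctdej,coxe] add [dnvfe,ftm,tjxy] -> 8 lines: epr rpvrb dnvfe ftm tjxy ippja wnzih ekys
Hunk 2: at line 1 remove [rpvrb,dnvfe,ftm] add [sbx,wglfd] -> 7 lines: epr sbx wglfd tjxy ippja wnzih ekys
Hunk 3: at line 1 remove [wglfd,tjxy,ippja] add [fgvw,xutsj,azj] -> 7 lines: epr sbx fgvw xutsj azj wnzih ekys
Hunk 4: at line 1 remove [sbx,fgvw,xutsj] add [oeted,okzwt] -> 6 lines: epr oeted okzwt azj wnzih ekys
Hunk 5: at line 2 remove [azj] add [euyt,hadg] -> 7 lines: epr oeted okzwt euyt hadg wnzih ekys
Hunk 6: at line 2 remove [okzwt] add [lhlf,oczs,wyx] -> 9 lines: epr oeted lhlf oczs wyx euyt hadg wnzih ekys
Hunk 7: at line 1 remove [lhlf,oczs,wyx] add [heisp,rsxxs] -> 8 lines: epr oeted heisp rsxxs euyt hadg wnzih ekys

Answer: epr
oeted
heisp
rsxxs
euyt
hadg
wnzih
ekys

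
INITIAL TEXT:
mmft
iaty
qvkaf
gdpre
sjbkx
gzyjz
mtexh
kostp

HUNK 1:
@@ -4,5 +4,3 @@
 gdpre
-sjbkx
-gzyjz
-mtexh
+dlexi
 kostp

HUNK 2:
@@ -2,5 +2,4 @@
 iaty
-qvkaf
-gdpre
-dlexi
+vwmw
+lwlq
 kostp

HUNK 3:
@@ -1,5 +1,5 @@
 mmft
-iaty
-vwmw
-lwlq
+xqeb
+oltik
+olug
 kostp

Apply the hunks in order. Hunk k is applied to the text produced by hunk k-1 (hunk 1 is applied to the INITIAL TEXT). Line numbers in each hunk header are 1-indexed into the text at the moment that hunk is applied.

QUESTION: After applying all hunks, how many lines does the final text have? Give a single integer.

Hunk 1: at line 4 remove [sjbkx,gzyjz,mtexh] add [dlexi] -> 6 lines: mmft iaty qvkaf gdpre dlexi kostp
Hunk 2: at line 2 remove [qvkaf,gdpre,dlexi] add [vwmw,lwlq] -> 5 lines: mmft iaty vwmw lwlq kostp
Hunk 3: at line 1 remove [iaty,vwmw,lwlq] add [xqeb,oltik,olug] -> 5 lines: mmft xqeb oltik olug kostp
Final line count: 5

Answer: 5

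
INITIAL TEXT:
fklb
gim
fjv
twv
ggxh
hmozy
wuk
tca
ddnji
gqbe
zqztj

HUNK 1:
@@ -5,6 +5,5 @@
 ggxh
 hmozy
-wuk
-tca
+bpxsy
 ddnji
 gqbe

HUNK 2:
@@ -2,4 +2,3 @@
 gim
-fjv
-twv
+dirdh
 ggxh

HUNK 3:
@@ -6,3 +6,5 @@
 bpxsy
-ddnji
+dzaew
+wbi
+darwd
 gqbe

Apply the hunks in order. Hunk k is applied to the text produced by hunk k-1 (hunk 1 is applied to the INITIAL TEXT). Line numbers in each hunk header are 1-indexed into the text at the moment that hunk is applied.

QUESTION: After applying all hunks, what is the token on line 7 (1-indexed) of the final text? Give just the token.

Answer: dzaew

Derivation:
Hunk 1: at line 5 remove [wuk,tca] add [bpxsy] -> 10 lines: fklb gim fjv twv ggxh hmozy bpxsy ddnji gqbe zqztj
Hunk 2: at line 2 remove [fjv,twv] add [dirdh] -> 9 lines: fklb gim dirdh ggxh hmozy bpxsy ddnji gqbe zqztj
Hunk 3: at line 6 remove [ddnji] add [dzaew,wbi,darwd] -> 11 lines: fklb gim dirdh ggxh hmozy bpxsy dzaew wbi darwd gqbe zqztj
Final line 7: dzaew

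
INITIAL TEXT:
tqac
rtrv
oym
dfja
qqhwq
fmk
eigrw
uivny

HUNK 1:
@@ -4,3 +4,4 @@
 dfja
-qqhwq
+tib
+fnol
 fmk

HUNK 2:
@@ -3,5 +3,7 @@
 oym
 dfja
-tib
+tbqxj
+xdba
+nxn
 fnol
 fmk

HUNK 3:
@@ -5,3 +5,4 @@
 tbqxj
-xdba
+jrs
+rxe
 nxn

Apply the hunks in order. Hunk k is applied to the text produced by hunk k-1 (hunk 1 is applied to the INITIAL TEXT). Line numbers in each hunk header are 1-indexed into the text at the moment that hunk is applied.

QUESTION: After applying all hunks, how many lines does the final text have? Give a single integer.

Hunk 1: at line 4 remove [qqhwq] add [tib,fnol] -> 9 lines: tqac rtrv oym dfja tib fnol fmk eigrw uivny
Hunk 2: at line 3 remove [tib] add [tbqxj,xdba,nxn] -> 11 lines: tqac rtrv oym dfja tbqxj xdba nxn fnol fmk eigrw uivny
Hunk 3: at line 5 remove [xdba] add [jrs,rxe] -> 12 lines: tqac rtrv oym dfja tbqxj jrs rxe nxn fnol fmk eigrw uivny
Final line count: 12

Answer: 12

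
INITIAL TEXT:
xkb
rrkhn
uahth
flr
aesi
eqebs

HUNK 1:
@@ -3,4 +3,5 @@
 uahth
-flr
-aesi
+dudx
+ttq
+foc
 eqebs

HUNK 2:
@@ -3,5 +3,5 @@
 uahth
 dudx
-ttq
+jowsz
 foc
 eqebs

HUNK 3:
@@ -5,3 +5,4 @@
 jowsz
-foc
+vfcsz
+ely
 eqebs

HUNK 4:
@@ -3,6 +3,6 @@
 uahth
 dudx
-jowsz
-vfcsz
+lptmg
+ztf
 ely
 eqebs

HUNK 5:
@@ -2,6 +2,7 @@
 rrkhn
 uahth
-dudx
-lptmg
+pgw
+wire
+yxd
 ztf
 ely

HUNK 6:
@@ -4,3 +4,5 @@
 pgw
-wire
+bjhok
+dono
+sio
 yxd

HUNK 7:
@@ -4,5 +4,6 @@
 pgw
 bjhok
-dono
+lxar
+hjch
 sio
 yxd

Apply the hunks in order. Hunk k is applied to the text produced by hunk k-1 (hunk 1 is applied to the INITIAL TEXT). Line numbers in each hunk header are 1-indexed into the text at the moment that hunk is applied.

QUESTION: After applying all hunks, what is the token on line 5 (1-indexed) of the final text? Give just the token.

Hunk 1: at line 3 remove [flr,aesi] add [dudx,ttq,foc] -> 7 lines: xkb rrkhn uahth dudx ttq foc eqebs
Hunk 2: at line 3 remove [ttq] add [jowsz] -> 7 lines: xkb rrkhn uahth dudx jowsz foc eqebs
Hunk 3: at line 5 remove [foc] add [vfcsz,ely] -> 8 lines: xkb rrkhn uahth dudx jowsz vfcsz ely eqebs
Hunk 4: at line 3 remove [jowsz,vfcsz] add [lptmg,ztf] -> 8 lines: xkb rrkhn uahth dudx lptmg ztf ely eqebs
Hunk 5: at line 2 remove [dudx,lptmg] add [pgw,wire,yxd] -> 9 lines: xkb rrkhn uahth pgw wire yxd ztf ely eqebs
Hunk 6: at line 4 remove [wire] add [bjhok,dono,sio] -> 11 lines: xkb rrkhn uahth pgw bjhok dono sio yxd ztf ely eqebs
Hunk 7: at line 4 remove [dono] add [lxar,hjch] -> 12 lines: xkb rrkhn uahth pgw bjhok lxar hjch sio yxd ztf ely eqebs
Final line 5: bjhok

Answer: bjhok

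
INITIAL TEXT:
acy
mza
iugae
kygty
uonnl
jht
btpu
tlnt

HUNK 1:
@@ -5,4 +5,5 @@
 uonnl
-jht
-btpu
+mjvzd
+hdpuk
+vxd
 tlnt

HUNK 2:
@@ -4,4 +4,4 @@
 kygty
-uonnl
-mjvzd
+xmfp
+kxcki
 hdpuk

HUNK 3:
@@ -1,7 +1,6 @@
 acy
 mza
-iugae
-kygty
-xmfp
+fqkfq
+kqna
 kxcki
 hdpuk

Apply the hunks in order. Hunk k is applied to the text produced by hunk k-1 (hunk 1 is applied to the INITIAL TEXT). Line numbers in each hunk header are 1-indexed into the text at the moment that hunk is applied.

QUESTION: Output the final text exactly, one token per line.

Answer: acy
mza
fqkfq
kqna
kxcki
hdpuk
vxd
tlnt

Derivation:
Hunk 1: at line 5 remove [jht,btpu] add [mjvzd,hdpuk,vxd] -> 9 lines: acy mza iugae kygty uonnl mjvzd hdpuk vxd tlnt
Hunk 2: at line 4 remove [uonnl,mjvzd] add [xmfp,kxcki] -> 9 lines: acy mza iugae kygty xmfp kxcki hdpuk vxd tlnt
Hunk 3: at line 1 remove [iugae,kygty,xmfp] add [fqkfq,kqna] -> 8 lines: acy mza fqkfq kqna kxcki hdpuk vxd tlnt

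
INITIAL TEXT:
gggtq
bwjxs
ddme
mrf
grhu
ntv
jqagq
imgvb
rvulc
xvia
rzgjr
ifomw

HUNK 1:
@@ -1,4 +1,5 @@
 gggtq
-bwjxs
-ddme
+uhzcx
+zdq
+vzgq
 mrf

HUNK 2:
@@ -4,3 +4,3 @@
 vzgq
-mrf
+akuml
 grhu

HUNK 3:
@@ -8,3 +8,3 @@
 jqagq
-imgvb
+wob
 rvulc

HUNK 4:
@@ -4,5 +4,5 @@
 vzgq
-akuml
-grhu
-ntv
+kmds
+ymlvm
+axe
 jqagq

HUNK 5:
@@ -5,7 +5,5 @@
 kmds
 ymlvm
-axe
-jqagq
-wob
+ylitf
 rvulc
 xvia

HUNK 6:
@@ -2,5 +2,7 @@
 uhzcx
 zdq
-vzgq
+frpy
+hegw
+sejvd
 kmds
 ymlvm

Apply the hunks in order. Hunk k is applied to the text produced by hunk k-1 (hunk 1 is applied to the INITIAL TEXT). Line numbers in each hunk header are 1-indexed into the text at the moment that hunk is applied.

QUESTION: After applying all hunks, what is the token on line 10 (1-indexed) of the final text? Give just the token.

Hunk 1: at line 1 remove [bwjxs,ddme] add [uhzcx,zdq,vzgq] -> 13 lines: gggtq uhzcx zdq vzgq mrf grhu ntv jqagq imgvb rvulc xvia rzgjr ifomw
Hunk 2: at line 4 remove [mrf] add [akuml] -> 13 lines: gggtq uhzcx zdq vzgq akuml grhu ntv jqagq imgvb rvulc xvia rzgjr ifomw
Hunk 3: at line 8 remove [imgvb] add [wob] -> 13 lines: gggtq uhzcx zdq vzgq akuml grhu ntv jqagq wob rvulc xvia rzgjr ifomw
Hunk 4: at line 4 remove [akuml,grhu,ntv] add [kmds,ymlvm,axe] -> 13 lines: gggtq uhzcx zdq vzgq kmds ymlvm axe jqagq wob rvulc xvia rzgjr ifomw
Hunk 5: at line 5 remove [axe,jqagq,wob] add [ylitf] -> 11 lines: gggtq uhzcx zdq vzgq kmds ymlvm ylitf rvulc xvia rzgjr ifomw
Hunk 6: at line 2 remove [vzgq] add [frpy,hegw,sejvd] -> 13 lines: gggtq uhzcx zdq frpy hegw sejvd kmds ymlvm ylitf rvulc xvia rzgjr ifomw
Final line 10: rvulc

Answer: rvulc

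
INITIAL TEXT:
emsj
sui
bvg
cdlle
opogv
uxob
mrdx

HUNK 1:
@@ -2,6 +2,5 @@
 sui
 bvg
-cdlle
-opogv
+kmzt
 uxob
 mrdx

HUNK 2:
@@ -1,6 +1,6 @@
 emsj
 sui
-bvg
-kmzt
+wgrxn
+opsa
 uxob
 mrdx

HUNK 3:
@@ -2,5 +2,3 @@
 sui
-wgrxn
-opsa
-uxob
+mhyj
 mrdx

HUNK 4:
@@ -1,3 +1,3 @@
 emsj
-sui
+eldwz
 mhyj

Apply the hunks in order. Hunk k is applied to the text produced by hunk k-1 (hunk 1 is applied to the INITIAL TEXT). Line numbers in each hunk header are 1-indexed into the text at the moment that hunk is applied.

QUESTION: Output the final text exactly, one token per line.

Hunk 1: at line 2 remove [cdlle,opogv] add [kmzt] -> 6 lines: emsj sui bvg kmzt uxob mrdx
Hunk 2: at line 1 remove [bvg,kmzt] add [wgrxn,opsa] -> 6 lines: emsj sui wgrxn opsa uxob mrdx
Hunk 3: at line 2 remove [wgrxn,opsa,uxob] add [mhyj] -> 4 lines: emsj sui mhyj mrdx
Hunk 4: at line 1 remove [sui] add [eldwz] -> 4 lines: emsj eldwz mhyj mrdx

Answer: emsj
eldwz
mhyj
mrdx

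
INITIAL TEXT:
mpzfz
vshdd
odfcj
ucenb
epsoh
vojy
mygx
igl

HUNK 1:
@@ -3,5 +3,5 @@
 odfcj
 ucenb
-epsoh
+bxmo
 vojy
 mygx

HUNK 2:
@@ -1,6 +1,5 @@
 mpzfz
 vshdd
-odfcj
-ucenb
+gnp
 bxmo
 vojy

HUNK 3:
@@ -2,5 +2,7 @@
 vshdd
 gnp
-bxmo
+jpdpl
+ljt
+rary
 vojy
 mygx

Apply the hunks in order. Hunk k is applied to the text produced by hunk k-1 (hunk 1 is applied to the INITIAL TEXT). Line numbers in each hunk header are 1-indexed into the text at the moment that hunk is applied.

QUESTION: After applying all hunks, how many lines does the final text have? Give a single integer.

Answer: 9

Derivation:
Hunk 1: at line 3 remove [epsoh] add [bxmo] -> 8 lines: mpzfz vshdd odfcj ucenb bxmo vojy mygx igl
Hunk 2: at line 1 remove [odfcj,ucenb] add [gnp] -> 7 lines: mpzfz vshdd gnp bxmo vojy mygx igl
Hunk 3: at line 2 remove [bxmo] add [jpdpl,ljt,rary] -> 9 lines: mpzfz vshdd gnp jpdpl ljt rary vojy mygx igl
Final line count: 9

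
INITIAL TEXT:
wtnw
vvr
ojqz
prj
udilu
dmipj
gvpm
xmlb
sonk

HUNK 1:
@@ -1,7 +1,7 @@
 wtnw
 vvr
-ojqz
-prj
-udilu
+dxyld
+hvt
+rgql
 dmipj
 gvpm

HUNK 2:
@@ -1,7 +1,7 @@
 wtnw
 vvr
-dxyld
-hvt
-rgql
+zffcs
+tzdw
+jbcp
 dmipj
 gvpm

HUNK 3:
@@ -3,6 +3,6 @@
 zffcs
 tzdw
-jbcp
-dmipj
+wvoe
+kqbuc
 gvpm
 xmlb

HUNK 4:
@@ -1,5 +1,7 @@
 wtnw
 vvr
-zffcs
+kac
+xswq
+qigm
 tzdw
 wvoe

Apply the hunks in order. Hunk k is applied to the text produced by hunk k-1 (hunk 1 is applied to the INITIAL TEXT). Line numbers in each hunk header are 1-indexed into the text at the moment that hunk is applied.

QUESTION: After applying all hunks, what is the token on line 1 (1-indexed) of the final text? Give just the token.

Hunk 1: at line 1 remove [ojqz,prj,udilu] add [dxyld,hvt,rgql] -> 9 lines: wtnw vvr dxyld hvt rgql dmipj gvpm xmlb sonk
Hunk 2: at line 1 remove [dxyld,hvt,rgql] add [zffcs,tzdw,jbcp] -> 9 lines: wtnw vvr zffcs tzdw jbcp dmipj gvpm xmlb sonk
Hunk 3: at line 3 remove [jbcp,dmipj] add [wvoe,kqbuc] -> 9 lines: wtnw vvr zffcs tzdw wvoe kqbuc gvpm xmlb sonk
Hunk 4: at line 1 remove [zffcs] add [kac,xswq,qigm] -> 11 lines: wtnw vvr kac xswq qigm tzdw wvoe kqbuc gvpm xmlb sonk
Final line 1: wtnw

Answer: wtnw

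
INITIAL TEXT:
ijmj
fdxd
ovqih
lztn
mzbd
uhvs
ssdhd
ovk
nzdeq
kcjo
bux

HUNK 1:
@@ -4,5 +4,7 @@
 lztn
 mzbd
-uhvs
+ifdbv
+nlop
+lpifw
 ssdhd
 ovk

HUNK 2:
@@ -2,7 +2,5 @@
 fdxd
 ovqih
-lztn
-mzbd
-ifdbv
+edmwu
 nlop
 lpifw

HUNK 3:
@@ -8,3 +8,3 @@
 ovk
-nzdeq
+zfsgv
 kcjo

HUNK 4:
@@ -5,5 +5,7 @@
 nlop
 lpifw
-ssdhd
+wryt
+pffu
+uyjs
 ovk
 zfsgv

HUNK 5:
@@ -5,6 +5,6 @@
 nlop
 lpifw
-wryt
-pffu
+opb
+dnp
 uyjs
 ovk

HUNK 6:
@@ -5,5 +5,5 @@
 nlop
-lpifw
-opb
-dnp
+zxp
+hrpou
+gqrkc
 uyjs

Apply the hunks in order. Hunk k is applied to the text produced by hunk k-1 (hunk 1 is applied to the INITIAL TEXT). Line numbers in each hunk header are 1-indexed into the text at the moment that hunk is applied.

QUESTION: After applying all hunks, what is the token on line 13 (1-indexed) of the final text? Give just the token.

Answer: bux

Derivation:
Hunk 1: at line 4 remove [uhvs] add [ifdbv,nlop,lpifw] -> 13 lines: ijmj fdxd ovqih lztn mzbd ifdbv nlop lpifw ssdhd ovk nzdeq kcjo bux
Hunk 2: at line 2 remove [lztn,mzbd,ifdbv] add [edmwu] -> 11 lines: ijmj fdxd ovqih edmwu nlop lpifw ssdhd ovk nzdeq kcjo bux
Hunk 3: at line 8 remove [nzdeq] add [zfsgv] -> 11 lines: ijmj fdxd ovqih edmwu nlop lpifw ssdhd ovk zfsgv kcjo bux
Hunk 4: at line 5 remove [ssdhd] add [wryt,pffu,uyjs] -> 13 lines: ijmj fdxd ovqih edmwu nlop lpifw wryt pffu uyjs ovk zfsgv kcjo bux
Hunk 5: at line 5 remove [wryt,pffu] add [opb,dnp] -> 13 lines: ijmj fdxd ovqih edmwu nlop lpifw opb dnp uyjs ovk zfsgv kcjo bux
Hunk 6: at line 5 remove [lpifw,opb,dnp] add [zxp,hrpou,gqrkc] -> 13 lines: ijmj fdxd ovqih edmwu nlop zxp hrpou gqrkc uyjs ovk zfsgv kcjo bux
Final line 13: bux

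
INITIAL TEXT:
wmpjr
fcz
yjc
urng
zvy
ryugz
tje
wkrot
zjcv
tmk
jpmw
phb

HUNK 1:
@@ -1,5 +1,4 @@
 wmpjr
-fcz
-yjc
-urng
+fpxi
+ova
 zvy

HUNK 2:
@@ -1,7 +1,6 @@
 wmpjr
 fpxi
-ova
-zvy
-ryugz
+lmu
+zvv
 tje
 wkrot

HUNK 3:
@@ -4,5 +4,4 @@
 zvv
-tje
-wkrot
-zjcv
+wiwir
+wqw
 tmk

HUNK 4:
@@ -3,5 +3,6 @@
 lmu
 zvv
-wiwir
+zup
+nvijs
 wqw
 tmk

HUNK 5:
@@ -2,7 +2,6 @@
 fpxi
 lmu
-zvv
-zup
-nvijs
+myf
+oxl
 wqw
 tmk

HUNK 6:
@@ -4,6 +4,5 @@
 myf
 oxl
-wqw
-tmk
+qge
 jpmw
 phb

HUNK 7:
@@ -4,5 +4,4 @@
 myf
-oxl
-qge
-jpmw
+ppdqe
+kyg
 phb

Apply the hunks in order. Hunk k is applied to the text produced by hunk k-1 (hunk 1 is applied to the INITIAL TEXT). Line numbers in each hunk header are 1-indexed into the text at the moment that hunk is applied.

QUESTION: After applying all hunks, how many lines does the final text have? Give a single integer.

Hunk 1: at line 1 remove [fcz,yjc,urng] add [fpxi,ova] -> 11 lines: wmpjr fpxi ova zvy ryugz tje wkrot zjcv tmk jpmw phb
Hunk 2: at line 1 remove [ova,zvy,ryugz] add [lmu,zvv] -> 10 lines: wmpjr fpxi lmu zvv tje wkrot zjcv tmk jpmw phb
Hunk 3: at line 4 remove [tje,wkrot,zjcv] add [wiwir,wqw] -> 9 lines: wmpjr fpxi lmu zvv wiwir wqw tmk jpmw phb
Hunk 4: at line 3 remove [wiwir] add [zup,nvijs] -> 10 lines: wmpjr fpxi lmu zvv zup nvijs wqw tmk jpmw phb
Hunk 5: at line 2 remove [zvv,zup,nvijs] add [myf,oxl] -> 9 lines: wmpjr fpxi lmu myf oxl wqw tmk jpmw phb
Hunk 6: at line 4 remove [wqw,tmk] add [qge] -> 8 lines: wmpjr fpxi lmu myf oxl qge jpmw phb
Hunk 7: at line 4 remove [oxl,qge,jpmw] add [ppdqe,kyg] -> 7 lines: wmpjr fpxi lmu myf ppdqe kyg phb
Final line count: 7

Answer: 7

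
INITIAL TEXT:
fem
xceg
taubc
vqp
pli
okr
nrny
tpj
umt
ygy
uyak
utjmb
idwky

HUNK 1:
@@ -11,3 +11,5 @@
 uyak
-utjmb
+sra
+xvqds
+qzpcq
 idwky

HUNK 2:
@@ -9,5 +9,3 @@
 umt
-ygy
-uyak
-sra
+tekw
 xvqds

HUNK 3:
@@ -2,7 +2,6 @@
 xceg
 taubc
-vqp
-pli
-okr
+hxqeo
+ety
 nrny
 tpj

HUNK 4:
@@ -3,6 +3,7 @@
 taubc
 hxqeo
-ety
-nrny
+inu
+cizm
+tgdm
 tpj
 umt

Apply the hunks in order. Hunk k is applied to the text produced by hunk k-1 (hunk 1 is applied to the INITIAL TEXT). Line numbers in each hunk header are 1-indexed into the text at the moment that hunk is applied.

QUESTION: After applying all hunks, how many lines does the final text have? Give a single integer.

Hunk 1: at line 11 remove [utjmb] add [sra,xvqds,qzpcq] -> 15 lines: fem xceg taubc vqp pli okr nrny tpj umt ygy uyak sra xvqds qzpcq idwky
Hunk 2: at line 9 remove [ygy,uyak,sra] add [tekw] -> 13 lines: fem xceg taubc vqp pli okr nrny tpj umt tekw xvqds qzpcq idwky
Hunk 3: at line 2 remove [vqp,pli,okr] add [hxqeo,ety] -> 12 lines: fem xceg taubc hxqeo ety nrny tpj umt tekw xvqds qzpcq idwky
Hunk 4: at line 3 remove [ety,nrny] add [inu,cizm,tgdm] -> 13 lines: fem xceg taubc hxqeo inu cizm tgdm tpj umt tekw xvqds qzpcq idwky
Final line count: 13

Answer: 13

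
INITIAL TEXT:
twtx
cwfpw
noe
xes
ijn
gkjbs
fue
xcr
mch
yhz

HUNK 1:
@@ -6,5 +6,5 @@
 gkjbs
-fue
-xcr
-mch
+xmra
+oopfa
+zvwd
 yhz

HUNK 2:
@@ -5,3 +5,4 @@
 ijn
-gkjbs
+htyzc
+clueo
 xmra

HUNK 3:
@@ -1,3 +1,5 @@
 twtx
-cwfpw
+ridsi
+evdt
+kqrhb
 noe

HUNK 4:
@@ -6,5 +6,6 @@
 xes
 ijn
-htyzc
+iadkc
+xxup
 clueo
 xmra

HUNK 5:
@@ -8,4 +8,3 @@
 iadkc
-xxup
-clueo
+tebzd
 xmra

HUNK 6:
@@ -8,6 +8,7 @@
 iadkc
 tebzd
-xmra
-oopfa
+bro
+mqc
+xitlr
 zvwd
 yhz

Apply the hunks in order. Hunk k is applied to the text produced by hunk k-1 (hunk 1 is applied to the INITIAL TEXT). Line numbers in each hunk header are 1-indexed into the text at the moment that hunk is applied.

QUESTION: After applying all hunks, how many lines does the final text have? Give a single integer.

Answer: 14

Derivation:
Hunk 1: at line 6 remove [fue,xcr,mch] add [xmra,oopfa,zvwd] -> 10 lines: twtx cwfpw noe xes ijn gkjbs xmra oopfa zvwd yhz
Hunk 2: at line 5 remove [gkjbs] add [htyzc,clueo] -> 11 lines: twtx cwfpw noe xes ijn htyzc clueo xmra oopfa zvwd yhz
Hunk 3: at line 1 remove [cwfpw] add [ridsi,evdt,kqrhb] -> 13 lines: twtx ridsi evdt kqrhb noe xes ijn htyzc clueo xmra oopfa zvwd yhz
Hunk 4: at line 6 remove [htyzc] add [iadkc,xxup] -> 14 lines: twtx ridsi evdt kqrhb noe xes ijn iadkc xxup clueo xmra oopfa zvwd yhz
Hunk 5: at line 8 remove [xxup,clueo] add [tebzd] -> 13 lines: twtx ridsi evdt kqrhb noe xes ijn iadkc tebzd xmra oopfa zvwd yhz
Hunk 6: at line 8 remove [xmra,oopfa] add [bro,mqc,xitlr] -> 14 lines: twtx ridsi evdt kqrhb noe xes ijn iadkc tebzd bro mqc xitlr zvwd yhz
Final line count: 14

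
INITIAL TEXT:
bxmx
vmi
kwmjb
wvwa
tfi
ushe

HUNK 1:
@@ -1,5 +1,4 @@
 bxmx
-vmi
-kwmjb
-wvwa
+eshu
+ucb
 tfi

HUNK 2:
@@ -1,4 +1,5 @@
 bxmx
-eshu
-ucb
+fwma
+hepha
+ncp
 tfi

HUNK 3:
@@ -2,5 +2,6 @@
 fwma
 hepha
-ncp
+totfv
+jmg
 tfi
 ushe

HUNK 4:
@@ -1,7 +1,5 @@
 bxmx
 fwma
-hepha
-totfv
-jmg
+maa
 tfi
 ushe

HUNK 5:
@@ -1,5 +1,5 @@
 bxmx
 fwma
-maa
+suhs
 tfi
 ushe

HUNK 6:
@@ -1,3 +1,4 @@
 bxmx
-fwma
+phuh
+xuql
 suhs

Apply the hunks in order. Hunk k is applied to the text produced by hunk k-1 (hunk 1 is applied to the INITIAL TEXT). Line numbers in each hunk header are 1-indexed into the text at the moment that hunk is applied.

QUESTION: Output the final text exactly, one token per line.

Hunk 1: at line 1 remove [vmi,kwmjb,wvwa] add [eshu,ucb] -> 5 lines: bxmx eshu ucb tfi ushe
Hunk 2: at line 1 remove [eshu,ucb] add [fwma,hepha,ncp] -> 6 lines: bxmx fwma hepha ncp tfi ushe
Hunk 3: at line 2 remove [ncp] add [totfv,jmg] -> 7 lines: bxmx fwma hepha totfv jmg tfi ushe
Hunk 4: at line 1 remove [hepha,totfv,jmg] add [maa] -> 5 lines: bxmx fwma maa tfi ushe
Hunk 5: at line 1 remove [maa] add [suhs] -> 5 lines: bxmx fwma suhs tfi ushe
Hunk 6: at line 1 remove [fwma] add [phuh,xuql] -> 6 lines: bxmx phuh xuql suhs tfi ushe

Answer: bxmx
phuh
xuql
suhs
tfi
ushe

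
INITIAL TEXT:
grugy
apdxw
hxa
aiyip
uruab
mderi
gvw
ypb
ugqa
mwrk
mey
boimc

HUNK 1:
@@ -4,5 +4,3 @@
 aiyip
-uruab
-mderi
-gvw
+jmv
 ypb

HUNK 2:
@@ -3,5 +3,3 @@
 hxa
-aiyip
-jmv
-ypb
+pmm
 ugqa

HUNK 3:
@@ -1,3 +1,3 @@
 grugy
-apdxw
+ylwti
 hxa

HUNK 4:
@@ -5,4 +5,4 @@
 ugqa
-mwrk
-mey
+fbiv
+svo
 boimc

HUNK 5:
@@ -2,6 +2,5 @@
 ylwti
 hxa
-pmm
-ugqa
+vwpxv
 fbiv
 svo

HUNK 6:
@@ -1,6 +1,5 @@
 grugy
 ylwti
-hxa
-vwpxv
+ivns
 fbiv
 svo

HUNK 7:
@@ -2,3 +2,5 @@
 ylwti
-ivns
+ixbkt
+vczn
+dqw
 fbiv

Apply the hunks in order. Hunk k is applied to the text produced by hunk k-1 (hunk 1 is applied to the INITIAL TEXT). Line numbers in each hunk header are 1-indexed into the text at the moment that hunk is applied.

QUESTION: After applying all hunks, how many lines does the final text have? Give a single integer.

Answer: 8

Derivation:
Hunk 1: at line 4 remove [uruab,mderi,gvw] add [jmv] -> 10 lines: grugy apdxw hxa aiyip jmv ypb ugqa mwrk mey boimc
Hunk 2: at line 3 remove [aiyip,jmv,ypb] add [pmm] -> 8 lines: grugy apdxw hxa pmm ugqa mwrk mey boimc
Hunk 3: at line 1 remove [apdxw] add [ylwti] -> 8 lines: grugy ylwti hxa pmm ugqa mwrk mey boimc
Hunk 4: at line 5 remove [mwrk,mey] add [fbiv,svo] -> 8 lines: grugy ylwti hxa pmm ugqa fbiv svo boimc
Hunk 5: at line 2 remove [pmm,ugqa] add [vwpxv] -> 7 lines: grugy ylwti hxa vwpxv fbiv svo boimc
Hunk 6: at line 1 remove [hxa,vwpxv] add [ivns] -> 6 lines: grugy ylwti ivns fbiv svo boimc
Hunk 7: at line 2 remove [ivns] add [ixbkt,vczn,dqw] -> 8 lines: grugy ylwti ixbkt vczn dqw fbiv svo boimc
Final line count: 8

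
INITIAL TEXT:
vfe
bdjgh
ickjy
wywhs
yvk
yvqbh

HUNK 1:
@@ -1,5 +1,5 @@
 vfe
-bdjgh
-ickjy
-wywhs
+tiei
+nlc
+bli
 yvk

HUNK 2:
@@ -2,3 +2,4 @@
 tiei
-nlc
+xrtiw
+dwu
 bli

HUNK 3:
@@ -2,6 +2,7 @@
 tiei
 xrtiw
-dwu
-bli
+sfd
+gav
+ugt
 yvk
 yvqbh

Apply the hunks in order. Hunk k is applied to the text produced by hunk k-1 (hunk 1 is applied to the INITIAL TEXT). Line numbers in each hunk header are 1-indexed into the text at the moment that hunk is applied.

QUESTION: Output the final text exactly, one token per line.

Hunk 1: at line 1 remove [bdjgh,ickjy,wywhs] add [tiei,nlc,bli] -> 6 lines: vfe tiei nlc bli yvk yvqbh
Hunk 2: at line 2 remove [nlc] add [xrtiw,dwu] -> 7 lines: vfe tiei xrtiw dwu bli yvk yvqbh
Hunk 3: at line 2 remove [dwu,bli] add [sfd,gav,ugt] -> 8 lines: vfe tiei xrtiw sfd gav ugt yvk yvqbh

Answer: vfe
tiei
xrtiw
sfd
gav
ugt
yvk
yvqbh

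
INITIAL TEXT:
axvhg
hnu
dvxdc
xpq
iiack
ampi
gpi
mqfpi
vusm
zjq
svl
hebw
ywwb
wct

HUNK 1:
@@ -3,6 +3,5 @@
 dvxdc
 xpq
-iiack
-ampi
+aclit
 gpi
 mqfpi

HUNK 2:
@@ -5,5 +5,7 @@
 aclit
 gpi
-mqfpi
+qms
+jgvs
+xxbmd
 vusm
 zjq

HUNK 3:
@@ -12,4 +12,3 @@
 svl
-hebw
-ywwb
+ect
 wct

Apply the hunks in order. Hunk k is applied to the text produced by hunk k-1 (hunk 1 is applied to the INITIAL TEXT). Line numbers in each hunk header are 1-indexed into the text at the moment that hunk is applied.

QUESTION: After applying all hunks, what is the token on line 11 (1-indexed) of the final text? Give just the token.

Answer: zjq

Derivation:
Hunk 1: at line 3 remove [iiack,ampi] add [aclit] -> 13 lines: axvhg hnu dvxdc xpq aclit gpi mqfpi vusm zjq svl hebw ywwb wct
Hunk 2: at line 5 remove [mqfpi] add [qms,jgvs,xxbmd] -> 15 lines: axvhg hnu dvxdc xpq aclit gpi qms jgvs xxbmd vusm zjq svl hebw ywwb wct
Hunk 3: at line 12 remove [hebw,ywwb] add [ect] -> 14 lines: axvhg hnu dvxdc xpq aclit gpi qms jgvs xxbmd vusm zjq svl ect wct
Final line 11: zjq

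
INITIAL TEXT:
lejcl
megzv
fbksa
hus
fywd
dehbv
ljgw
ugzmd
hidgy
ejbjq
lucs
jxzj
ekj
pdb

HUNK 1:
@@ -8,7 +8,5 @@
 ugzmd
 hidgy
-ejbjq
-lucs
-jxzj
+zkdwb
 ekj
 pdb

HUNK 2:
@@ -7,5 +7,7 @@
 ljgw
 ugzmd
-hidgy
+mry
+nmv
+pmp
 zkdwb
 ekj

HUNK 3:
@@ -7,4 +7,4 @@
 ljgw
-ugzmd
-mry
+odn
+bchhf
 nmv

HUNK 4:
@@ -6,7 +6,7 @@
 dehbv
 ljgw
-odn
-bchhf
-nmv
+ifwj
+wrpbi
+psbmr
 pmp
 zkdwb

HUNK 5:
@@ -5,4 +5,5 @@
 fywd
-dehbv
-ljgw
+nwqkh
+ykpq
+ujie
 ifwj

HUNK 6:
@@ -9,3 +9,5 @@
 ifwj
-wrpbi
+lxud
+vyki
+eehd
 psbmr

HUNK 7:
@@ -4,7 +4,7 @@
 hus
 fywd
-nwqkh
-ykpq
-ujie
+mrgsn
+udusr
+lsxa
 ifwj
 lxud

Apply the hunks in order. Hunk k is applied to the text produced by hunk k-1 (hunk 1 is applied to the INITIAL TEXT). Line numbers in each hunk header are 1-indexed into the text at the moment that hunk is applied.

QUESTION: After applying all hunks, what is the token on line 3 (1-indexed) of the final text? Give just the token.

Answer: fbksa

Derivation:
Hunk 1: at line 8 remove [ejbjq,lucs,jxzj] add [zkdwb] -> 12 lines: lejcl megzv fbksa hus fywd dehbv ljgw ugzmd hidgy zkdwb ekj pdb
Hunk 2: at line 7 remove [hidgy] add [mry,nmv,pmp] -> 14 lines: lejcl megzv fbksa hus fywd dehbv ljgw ugzmd mry nmv pmp zkdwb ekj pdb
Hunk 3: at line 7 remove [ugzmd,mry] add [odn,bchhf] -> 14 lines: lejcl megzv fbksa hus fywd dehbv ljgw odn bchhf nmv pmp zkdwb ekj pdb
Hunk 4: at line 6 remove [odn,bchhf,nmv] add [ifwj,wrpbi,psbmr] -> 14 lines: lejcl megzv fbksa hus fywd dehbv ljgw ifwj wrpbi psbmr pmp zkdwb ekj pdb
Hunk 5: at line 5 remove [dehbv,ljgw] add [nwqkh,ykpq,ujie] -> 15 lines: lejcl megzv fbksa hus fywd nwqkh ykpq ujie ifwj wrpbi psbmr pmp zkdwb ekj pdb
Hunk 6: at line 9 remove [wrpbi] add [lxud,vyki,eehd] -> 17 lines: lejcl megzv fbksa hus fywd nwqkh ykpq ujie ifwj lxud vyki eehd psbmr pmp zkdwb ekj pdb
Hunk 7: at line 4 remove [nwqkh,ykpq,ujie] add [mrgsn,udusr,lsxa] -> 17 lines: lejcl megzv fbksa hus fywd mrgsn udusr lsxa ifwj lxud vyki eehd psbmr pmp zkdwb ekj pdb
Final line 3: fbksa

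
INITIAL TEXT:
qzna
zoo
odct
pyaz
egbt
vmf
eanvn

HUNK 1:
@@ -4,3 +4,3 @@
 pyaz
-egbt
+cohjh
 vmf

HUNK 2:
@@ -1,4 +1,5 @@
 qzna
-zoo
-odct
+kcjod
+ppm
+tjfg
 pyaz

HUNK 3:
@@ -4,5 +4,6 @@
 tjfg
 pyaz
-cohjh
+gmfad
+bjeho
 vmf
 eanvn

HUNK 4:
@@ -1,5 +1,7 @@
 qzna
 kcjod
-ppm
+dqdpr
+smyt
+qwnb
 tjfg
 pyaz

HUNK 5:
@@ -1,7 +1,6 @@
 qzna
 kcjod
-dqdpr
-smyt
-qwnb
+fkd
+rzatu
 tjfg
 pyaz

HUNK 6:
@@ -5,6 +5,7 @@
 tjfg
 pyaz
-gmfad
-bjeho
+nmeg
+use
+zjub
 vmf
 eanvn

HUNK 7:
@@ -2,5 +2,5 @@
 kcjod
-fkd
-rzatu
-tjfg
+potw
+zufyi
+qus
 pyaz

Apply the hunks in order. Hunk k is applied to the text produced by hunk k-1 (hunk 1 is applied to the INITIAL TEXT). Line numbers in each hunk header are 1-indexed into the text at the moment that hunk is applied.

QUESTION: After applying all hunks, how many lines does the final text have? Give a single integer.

Answer: 11

Derivation:
Hunk 1: at line 4 remove [egbt] add [cohjh] -> 7 lines: qzna zoo odct pyaz cohjh vmf eanvn
Hunk 2: at line 1 remove [zoo,odct] add [kcjod,ppm,tjfg] -> 8 lines: qzna kcjod ppm tjfg pyaz cohjh vmf eanvn
Hunk 3: at line 4 remove [cohjh] add [gmfad,bjeho] -> 9 lines: qzna kcjod ppm tjfg pyaz gmfad bjeho vmf eanvn
Hunk 4: at line 1 remove [ppm] add [dqdpr,smyt,qwnb] -> 11 lines: qzna kcjod dqdpr smyt qwnb tjfg pyaz gmfad bjeho vmf eanvn
Hunk 5: at line 1 remove [dqdpr,smyt,qwnb] add [fkd,rzatu] -> 10 lines: qzna kcjod fkd rzatu tjfg pyaz gmfad bjeho vmf eanvn
Hunk 6: at line 5 remove [gmfad,bjeho] add [nmeg,use,zjub] -> 11 lines: qzna kcjod fkd rzatu tjfg pyaz nmeg use zjub vmf eanvn
Hunk 7: at line 2 remove [fkd,rzatu,tjfg] add [potw,zufyi,qus] -> 11 lines: qzna kcjod potw zufyi qus pyaz nmeg use zjub vmf eanvn
Final line count: 11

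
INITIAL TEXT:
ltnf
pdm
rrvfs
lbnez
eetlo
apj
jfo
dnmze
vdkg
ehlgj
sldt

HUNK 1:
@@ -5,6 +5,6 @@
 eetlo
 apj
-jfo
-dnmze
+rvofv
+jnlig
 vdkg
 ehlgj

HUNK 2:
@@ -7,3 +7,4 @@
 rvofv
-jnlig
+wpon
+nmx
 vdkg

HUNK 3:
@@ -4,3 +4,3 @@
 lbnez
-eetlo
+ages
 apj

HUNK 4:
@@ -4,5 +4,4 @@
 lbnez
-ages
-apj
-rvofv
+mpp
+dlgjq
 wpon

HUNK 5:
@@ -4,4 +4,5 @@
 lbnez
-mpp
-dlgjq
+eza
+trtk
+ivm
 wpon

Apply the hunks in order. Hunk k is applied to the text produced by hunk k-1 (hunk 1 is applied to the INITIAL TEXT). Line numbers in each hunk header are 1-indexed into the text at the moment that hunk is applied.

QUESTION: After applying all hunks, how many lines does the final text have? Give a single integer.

Answer: 12

Derivation:
Hunk 1: at line 5 remove [jfo,dnmze] add [rvofv,jnlig] -> 11 lines: ltnf pdm rrvfs lbnez eetlo apj rvofv jnlig vdkg ehlgj sldt
Hunk 2: at line 7 remove [jnlig] add [wpon,nmx] -> 12 lines: ltnf pdm rrvfs lbnez eetlo apj rvofv wpon nmx vdkg ehlgj sldt
Hunk 3: at line 4 remove [eetlo] add [ages] -> 12 lines: ltnf pdm rrvfs lbnez ages apj rvofv wpon nmx vdkg ehlgj sldt
Hunk 4: at line 4 remove [ages,apj,rvofv] add [mpp,dlgjq] -> 11 lines: ltnf pdm rrvfs lbnez mpp dlgjq wpon nmx vdkg ehlgj sldt
Hunk 5: at line 4 remove [mpp,dlgjq] add [eza,trtk,ivm] -> 12 lines: ltnf pdm rrvfs lbnez eza trtk ivm wpon nmx vdkg ehlgj sldt
Final line count: 12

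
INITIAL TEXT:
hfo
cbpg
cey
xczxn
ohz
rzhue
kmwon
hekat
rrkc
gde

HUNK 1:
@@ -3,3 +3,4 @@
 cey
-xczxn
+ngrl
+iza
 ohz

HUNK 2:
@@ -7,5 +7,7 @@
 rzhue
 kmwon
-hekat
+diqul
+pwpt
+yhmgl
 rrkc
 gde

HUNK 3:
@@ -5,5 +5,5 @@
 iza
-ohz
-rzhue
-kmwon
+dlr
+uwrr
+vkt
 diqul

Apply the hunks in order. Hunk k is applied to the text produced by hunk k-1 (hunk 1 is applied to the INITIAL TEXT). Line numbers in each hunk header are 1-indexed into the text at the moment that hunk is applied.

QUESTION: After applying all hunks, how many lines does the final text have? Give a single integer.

Hunk 1: at line 3 remove [xczxn] add [ngrl,iza] -> 11 lines: hfo cbpg cey ngrl iza ohz rzhue kmwon hekat rrkc gde
Hunk 2: at line 7 remove [hekat] add [diqul,pwpt,yhmgl] -> 13 lines: hfo cbpg cey ngrl iza ohz rzhue kmwon diqul pwpt yhmgl rrkc gde
Hunk 3: at line 5 remove [ohz,rzhue,kmwon] add [dlr,uwrr,vkt] -> 13 lines: hfo cbpg cey ngrl iza dlr uwrr vkt diqul pwpt yhmgl rrkc gde
Final line count: 13

Answer: 13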